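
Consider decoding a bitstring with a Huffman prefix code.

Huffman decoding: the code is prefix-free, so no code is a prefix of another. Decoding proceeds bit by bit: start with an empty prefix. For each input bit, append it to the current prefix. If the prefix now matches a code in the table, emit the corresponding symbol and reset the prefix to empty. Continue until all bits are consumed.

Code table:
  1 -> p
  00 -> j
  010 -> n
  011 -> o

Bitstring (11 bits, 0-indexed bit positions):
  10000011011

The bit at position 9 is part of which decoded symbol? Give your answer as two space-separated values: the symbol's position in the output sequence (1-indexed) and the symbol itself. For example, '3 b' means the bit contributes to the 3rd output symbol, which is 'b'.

Bit 0: prefix='1' -> emit 'p', reset
Bit 1: prefix='0' (no match yet)
Bit 2: prefix='00' -> emit 'j', reset
Bit 3: prefix='0' (no match yet)
Bit 4: prefix='00' -> emit 'j', reset
Bit 5: prefix='0' (no match yet)
Bit 6: prefix='01' (no match yet)
Bit 7: prefix='011' -> emit 'o', reset
Bit 8: prefix='0' (no match yet)
Bit 9: prefix='01' (no match yet)
Bit 10: prefix='011' -> emit 'o', reset

Answer: 5 o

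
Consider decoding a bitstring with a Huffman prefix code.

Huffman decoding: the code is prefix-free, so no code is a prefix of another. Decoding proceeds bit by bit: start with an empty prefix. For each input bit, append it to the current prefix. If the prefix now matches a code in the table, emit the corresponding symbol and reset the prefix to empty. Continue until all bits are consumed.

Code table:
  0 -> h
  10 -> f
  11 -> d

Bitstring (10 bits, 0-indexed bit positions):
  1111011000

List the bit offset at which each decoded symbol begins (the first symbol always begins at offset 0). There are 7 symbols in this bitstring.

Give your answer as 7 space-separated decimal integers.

Answer: 0 2 4 5 7 8 9

Derivation:
Bit 0: prefix='1' (no match yet)
Bit 1: prefix='11' -> emit 'd', reset
Bit 2: prefix='1' (no match yet)
Bit 3: prefix='11' -> emit 'd', reset
Bit 4: prefix='0' -> emit 'h', reset
Bit 5: prefix='1' (no match yet)
Bit 6: prefix='11' -> emit 'd', reset
Bit 7: prefix='0' -> emit 'h', reset
Bit 8: prefix='0' -> emit 'h', reset
Bit 9: prefix='0' -> emit 'h', reset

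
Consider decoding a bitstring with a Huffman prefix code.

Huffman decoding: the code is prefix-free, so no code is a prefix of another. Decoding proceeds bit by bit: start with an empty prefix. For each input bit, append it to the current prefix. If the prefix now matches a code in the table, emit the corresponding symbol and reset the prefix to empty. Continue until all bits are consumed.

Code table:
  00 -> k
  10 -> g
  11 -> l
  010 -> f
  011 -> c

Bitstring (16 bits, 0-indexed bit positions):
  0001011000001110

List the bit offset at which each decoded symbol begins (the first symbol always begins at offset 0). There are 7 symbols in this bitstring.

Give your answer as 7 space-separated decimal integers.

Answer: 0 2 5 7 9 11 14

Derivation:
Bit 0: prefix='0' (no match yet)
Bit 1: prefix='00' -> emit 'k', reset
Bit 2: prefix='0' (no match yet)
Bit 3: prefix='01' (no match yet)
Bit 4: prefix='010' -> emit 'f', reset
Bit 5: prefix='1' (no match yet)
Bit 6: prefix='11' -> emit 'l', reset
Bit 7: prefix='0' (no match yet)
Bit 8: prefix='00' -> emit 'k', reset
Bit 9: prefix='0' (no match yet)
Bit 10: prefix='00' -> emit 'k', reset
Bit 11: prefix='0' (no match yet)
Bit 12: prefix='01' (no match yet)
Bit 13: prefix='011' -> emit 'c', reset
Bit 14: prefix='1' (no match yet)
Bit 15: prefix='10' -> emit 'g', reset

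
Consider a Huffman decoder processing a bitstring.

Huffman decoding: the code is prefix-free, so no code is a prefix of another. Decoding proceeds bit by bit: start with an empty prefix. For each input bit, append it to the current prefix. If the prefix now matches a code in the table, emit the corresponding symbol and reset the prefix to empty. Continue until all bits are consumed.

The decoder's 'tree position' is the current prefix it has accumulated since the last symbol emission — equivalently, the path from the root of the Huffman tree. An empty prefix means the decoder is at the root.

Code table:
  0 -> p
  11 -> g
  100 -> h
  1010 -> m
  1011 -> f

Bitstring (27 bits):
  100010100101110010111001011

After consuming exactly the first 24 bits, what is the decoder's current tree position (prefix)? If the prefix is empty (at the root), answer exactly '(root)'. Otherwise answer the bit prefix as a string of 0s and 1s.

Answer: 1

Derivation:
Bit 0: prefix='1' (no match yet)
Bit 1: prefix='10' (no match yet)
Bit 2: prefix='100' -> emit 'h', reset
Bit 3: prefix='0' -> emit 'p', reset
Bit 4: prefix='1' (no match yet)
Bit 5: prefix='10' (no match yet)
Bit 6: prefix='101' (no match yet)
Bit 7: prefix='1010' -> emit 'm', reset
Bit 8: prefix='0' -> emit 'p', reset
Bit 9: prefix='1' (no match yet)
Bit 10: prefix='10' (no match yet)
Bit 11: prefix='101' (no match yet)
Bit 12: prefix='1011' -> emit 'f', reset
Bit 13: prefix='1' (no match yet)
Bit 14: prefix='10' (no match yet)
Bit 15: prefix='100' -> emit 'h', reset
Bit 16: prefix='1' (no match yet)
Bit 17: prefix='10' (no match yet)
Bit 18: prefix='101' (no match yet)
Bit 19: prefix='1011' -> emit 'f', reset
Bit 20: prefix='1' (no match yet)
Bit 21: prefix='10' (no match yet)
Bit 22: prefix='100' -> emit 'h', reset
Bit 23: prefix='1' (no match yet)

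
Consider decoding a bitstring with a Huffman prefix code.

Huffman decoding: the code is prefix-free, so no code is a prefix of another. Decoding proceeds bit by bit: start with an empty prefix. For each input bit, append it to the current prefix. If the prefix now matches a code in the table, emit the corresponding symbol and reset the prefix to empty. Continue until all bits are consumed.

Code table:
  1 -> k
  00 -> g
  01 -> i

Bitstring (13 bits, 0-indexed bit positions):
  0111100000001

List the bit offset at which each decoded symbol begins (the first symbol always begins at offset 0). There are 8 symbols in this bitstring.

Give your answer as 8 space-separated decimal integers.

Bit 0: prefix='0' (no match yet)
Bit 1: prefix='01' -> emit 'i', reset
Bit 2: prefix='1' -> emit 'k', reset
Bit 3: prefix='1' -> emit 'k', reset
Bit 4: prefix='1' -> emit 'k', reset
Bit 5: prefix='0' (no match yet)
Bit 6: prefix='00' -> emit 'g', reset
Bit 7: prefix='0' (no match yet)
Bit 8: prefix='00' -> emit 'g', reset
Bit 9: prefix='0' (no match yet)
Bit 10: prefix='00' -> emit 'g', reset
Bit 11: prefix='0' (no match yet)
Bit 12: prefix='01' -> emit 'i', reset

Answer: 0 2 3 4 5 7 9 11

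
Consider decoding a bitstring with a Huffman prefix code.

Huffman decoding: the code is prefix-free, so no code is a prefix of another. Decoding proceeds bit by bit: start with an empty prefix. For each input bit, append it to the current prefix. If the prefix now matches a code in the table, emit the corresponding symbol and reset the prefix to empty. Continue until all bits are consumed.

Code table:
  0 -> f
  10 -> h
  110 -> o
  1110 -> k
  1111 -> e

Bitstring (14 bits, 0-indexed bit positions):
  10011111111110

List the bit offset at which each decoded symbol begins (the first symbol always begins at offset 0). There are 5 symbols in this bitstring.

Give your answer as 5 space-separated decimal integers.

Answer: 0 2 3 7 11

Derivation:
Bit 0: prefix='1' (no match yet)
Bit 1: prefix='10' -> emit 'h', reset
Bit 2: prefix='0' -> emit 'f', reset
Bit 3: prefix='1' (no match yet)
Bit 4: prefix='11' (no match yet)
Bit 5: prefix='111' (no match yet)
Bit 6: prefix='1111' -> emit 'e', reset
Bit 7: prefix='1' (no match yet)
Bit 8: prefix='11' (no match yet)
Bit 9: prefix='111' (no match yet)
Bit 10: prefix='1111' -> emit 'e', reset
Bit 11: prefix='1' (no match yet)
Bit 12: prefix='11' (no match yet)
Bit 13: prefix='110' -> emit 'o', reset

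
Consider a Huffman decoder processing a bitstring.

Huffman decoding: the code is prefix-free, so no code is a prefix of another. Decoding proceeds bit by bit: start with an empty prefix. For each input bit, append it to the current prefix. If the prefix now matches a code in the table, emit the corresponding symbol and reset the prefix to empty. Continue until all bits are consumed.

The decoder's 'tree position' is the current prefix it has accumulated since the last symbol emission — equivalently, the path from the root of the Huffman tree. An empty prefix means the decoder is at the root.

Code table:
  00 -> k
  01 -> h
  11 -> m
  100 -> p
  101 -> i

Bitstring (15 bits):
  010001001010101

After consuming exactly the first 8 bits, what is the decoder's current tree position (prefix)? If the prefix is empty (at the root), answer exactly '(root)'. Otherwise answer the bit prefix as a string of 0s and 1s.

Bit 0: prefix='0' (no match yet)
Bit 1: prefix='01' -> emit 'h', reset
Bit 2: prefix='0' (no match yet)
Bit 3: prefix='00' -> emit 'k', reset
Bit 4: prefix='0' (no match yet)
Bit 5: prefix='01' -> emit 'h', reset
Bit 6: prefix='0' (no match yet)
Bit 7: prefix='00' -> emit 'k', reset

Answer: (root)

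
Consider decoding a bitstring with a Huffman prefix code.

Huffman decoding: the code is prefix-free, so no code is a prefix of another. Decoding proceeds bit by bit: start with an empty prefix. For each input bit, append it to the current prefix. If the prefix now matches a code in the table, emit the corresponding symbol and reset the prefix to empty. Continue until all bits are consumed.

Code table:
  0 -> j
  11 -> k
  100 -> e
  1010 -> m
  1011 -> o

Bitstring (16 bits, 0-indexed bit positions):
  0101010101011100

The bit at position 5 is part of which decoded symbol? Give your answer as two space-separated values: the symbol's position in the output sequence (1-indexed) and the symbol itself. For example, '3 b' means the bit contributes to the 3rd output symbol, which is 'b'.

Answer: 3 m

Derivation:
Bit 0: prefix='0' -> emit 'j', reset
Bit 1: prefix='1' (no match yet)
Bit 2: prefix='10' (no match yet)
Bit 3: prefix='101' (no match yet)
Bit 4: prefix='1010' -> emit 'm', reset
Bit 5: prefix='1' (no match yet)
Bit 6: prefix='10' (no match yet)
Bit 7: prefix='101' (no match yet)
Bit 8: prefix='1010' -> emit 'm', reset
Bit 9: prefix='1' (no match yet)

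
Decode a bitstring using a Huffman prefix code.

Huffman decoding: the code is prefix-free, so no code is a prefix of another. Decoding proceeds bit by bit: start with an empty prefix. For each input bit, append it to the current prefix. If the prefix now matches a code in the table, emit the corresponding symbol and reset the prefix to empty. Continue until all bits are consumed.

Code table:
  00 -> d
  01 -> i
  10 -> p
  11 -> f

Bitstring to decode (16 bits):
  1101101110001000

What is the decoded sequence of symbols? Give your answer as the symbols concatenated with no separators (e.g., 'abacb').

Bit 0: prefix='1' (no match yet)
Bit 1: prefix='11' -> emit 'f', reset
Bit 2: prefix='0' (no match yet)
Bit 3: prefix='01' -> emit 'i', reset
Bit 4: prefix='1' (no match yet)
Bit 5: prefix='10' -> emit 'p', reset
Bit 6: prefix='1' (no match yet)
Bit 7: prefix='11' -> emit 'f', reset
Bit 8: prefix='1' (no match yet)
Bit 9: prefix='10' -> emit 'p', reset
Bit 10: prefix='0' (no match yet)
Bit 11: prefix='00' -> emit 'd', reset
Bit 12: prefix='1' (no match yet)
Bit 13: prefix='10' -> emit 'p', reset
Bit 14: prefix='0' (no match yet)
Bit 15: prefix='00' -> emit 'd', reset

Answer: fipfpdpd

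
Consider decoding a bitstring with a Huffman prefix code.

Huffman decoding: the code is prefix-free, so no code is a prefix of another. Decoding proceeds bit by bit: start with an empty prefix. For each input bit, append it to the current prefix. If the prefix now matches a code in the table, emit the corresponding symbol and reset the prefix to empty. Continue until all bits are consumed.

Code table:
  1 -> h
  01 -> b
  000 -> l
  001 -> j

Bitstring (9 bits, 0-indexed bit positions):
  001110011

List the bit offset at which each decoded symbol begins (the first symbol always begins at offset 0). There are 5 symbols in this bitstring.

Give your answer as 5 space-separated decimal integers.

Answer: 0 3 4 5 8

Derivation:
Bit 0: prefix='0' (no match yet)
Bit 1: prefix='00' (no match yet)
Bit 2: prefix='001' -> emit 'j', reset
Bit 3: prefix='1' -> emit 'h', reset
Bit 4: prefix='1' -> emit 'h', reset
Bit 5: prefix='0' (no match yet)
Bit 6: prefix='00' (no match yet)
Bit 7: prefix='001' -> emit 'j', reset
Bit 8: prefix='1' -> emit 'h', reset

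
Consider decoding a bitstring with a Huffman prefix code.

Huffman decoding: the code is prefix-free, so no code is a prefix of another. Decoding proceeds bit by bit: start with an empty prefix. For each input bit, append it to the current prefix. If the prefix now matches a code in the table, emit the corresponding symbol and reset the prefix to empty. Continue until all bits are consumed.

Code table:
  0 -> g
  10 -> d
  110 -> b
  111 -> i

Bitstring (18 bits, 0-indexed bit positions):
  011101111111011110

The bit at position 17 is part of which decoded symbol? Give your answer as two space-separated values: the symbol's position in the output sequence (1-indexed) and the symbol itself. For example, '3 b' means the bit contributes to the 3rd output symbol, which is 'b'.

Bit 0: prefix='0' -> emit 'g', reset
Bit 1: prefix='1' (no match yet)
Bit 2: prefix='11' (no match yet)
Bit 3: prefix='111' -> emit 'i', reset
Bit 4: prefix='0' -> emit 'g', reset
Bit 5: prefix='1' (no match yet)
Bit 6: prefix='11' (no match yet)
Bit 7: prefix='111' -> emit 'i', reset
Bit 8: prefix='1' (no match yet)
Bit 9: prefix='11' (no match yet)
Bit 10: prefix='111' -> emit 'i', reset
Bit 11: prefix='1' (no match yet)
Bit 12: prefix='10' -> emit 'd', reset
Bit 13: prefix='1' (no match yet)
Bit 14: prefix='11' (no match yet)
Bit 15: prefix='111' -> emit 'i', reset
Bit 16: prefix='1' (no match yet)
Bit 17: prefix='10' -> emit 'd', reset

Answer: 8 d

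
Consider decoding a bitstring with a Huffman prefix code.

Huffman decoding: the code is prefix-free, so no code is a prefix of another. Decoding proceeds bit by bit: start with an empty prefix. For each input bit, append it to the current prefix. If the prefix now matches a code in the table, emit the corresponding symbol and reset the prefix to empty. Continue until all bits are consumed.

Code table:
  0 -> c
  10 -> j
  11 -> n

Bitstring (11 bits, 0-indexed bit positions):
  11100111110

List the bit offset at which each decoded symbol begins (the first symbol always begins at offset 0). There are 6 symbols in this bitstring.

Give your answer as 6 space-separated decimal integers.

Answer: 0 2 4 5 7 9

Derivation:
Bit 0: prefix='1' (no match yet)
Bit 1: prefix='11' -> emit 'n', reset
Bit 2: prefix='1' (no match yet)
Bit 3: prefix='10' -> emit 'j', reset
Bit 4: prefix='0' -> emit 'c', reset
Bit 5: prefix='1' (no match yet)
Bit 6: prefix='11' -> emit 'n', reset
Bit 7: prefix='1' (no match yet)
Bit 8: prefix='11' -> emit 'n', reset
Bit 9: prefix='1' (no match yet)
Bit 10: prefix='10' -> emit 'j', reset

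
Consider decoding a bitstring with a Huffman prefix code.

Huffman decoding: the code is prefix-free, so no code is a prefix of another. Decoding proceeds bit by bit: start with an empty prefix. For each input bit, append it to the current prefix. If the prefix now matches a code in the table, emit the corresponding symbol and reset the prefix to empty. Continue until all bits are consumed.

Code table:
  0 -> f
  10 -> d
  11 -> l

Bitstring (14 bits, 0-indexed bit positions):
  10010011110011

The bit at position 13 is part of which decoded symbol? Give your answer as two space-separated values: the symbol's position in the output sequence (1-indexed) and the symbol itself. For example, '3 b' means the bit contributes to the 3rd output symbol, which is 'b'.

Bit 0: prefix='1' (no match yet)
Bit 1: prefix='10' -> emit 'd', reset
Bit 2: prefix='0' -> emit 'f', reset
Bit 3: prefix='1' (no match yet)
Bit 4: prefix='10' -> emit 'd', reset
Bit 5: prefix='0' -> emit 'f', reset
Bit 6: prefix='1' (no match yet)
Bit 7: prefix='11' -> emit 'l', reset
Bit 8: prefix='1' (no match yet)
Bit 9: prefix='11' -> emit 'l', reset
Bit 10: prefix='0' -> emit 'f', reset
Bit 11: prefix='0' -> emit 'f', reset
Bit 12: prefix='1' (no match yet)
Bit 13: prefix='11' -> emit 'l', reset

Answer: 9 l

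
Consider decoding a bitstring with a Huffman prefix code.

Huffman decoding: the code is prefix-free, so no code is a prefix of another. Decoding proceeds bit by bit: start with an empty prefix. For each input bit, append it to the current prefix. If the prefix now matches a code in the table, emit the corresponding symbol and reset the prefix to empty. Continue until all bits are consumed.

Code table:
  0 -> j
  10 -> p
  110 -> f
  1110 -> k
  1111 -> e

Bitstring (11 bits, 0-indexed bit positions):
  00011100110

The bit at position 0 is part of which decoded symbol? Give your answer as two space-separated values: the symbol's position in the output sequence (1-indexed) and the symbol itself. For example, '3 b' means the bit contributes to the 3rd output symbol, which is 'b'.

Bit 0: prefix='0' -> emit 'j', reset
Bit 1: prefix='0' -> emit 'j', reset
Bit 2: prefix='0' -> emit 'j', reset
Bit 3: prefix='1' (no match yet)
Bit 4: prefix='11' (no match yet)

Answer: 1 j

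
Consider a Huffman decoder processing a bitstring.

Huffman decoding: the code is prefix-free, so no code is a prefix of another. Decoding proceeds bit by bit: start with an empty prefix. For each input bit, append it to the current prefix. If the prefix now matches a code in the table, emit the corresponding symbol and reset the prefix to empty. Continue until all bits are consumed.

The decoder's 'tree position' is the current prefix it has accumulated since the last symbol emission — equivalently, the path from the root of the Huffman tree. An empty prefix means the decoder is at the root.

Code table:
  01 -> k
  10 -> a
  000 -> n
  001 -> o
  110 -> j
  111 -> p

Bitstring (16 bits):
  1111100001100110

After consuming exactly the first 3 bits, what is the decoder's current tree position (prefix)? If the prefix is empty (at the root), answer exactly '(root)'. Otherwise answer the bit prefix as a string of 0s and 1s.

Bit 0: prefix='1' (no match yet)
Bit 1: prefix='11' (no match yet)
Bit 2: prefix='111' -> emit 'p', reset

Answer: (root)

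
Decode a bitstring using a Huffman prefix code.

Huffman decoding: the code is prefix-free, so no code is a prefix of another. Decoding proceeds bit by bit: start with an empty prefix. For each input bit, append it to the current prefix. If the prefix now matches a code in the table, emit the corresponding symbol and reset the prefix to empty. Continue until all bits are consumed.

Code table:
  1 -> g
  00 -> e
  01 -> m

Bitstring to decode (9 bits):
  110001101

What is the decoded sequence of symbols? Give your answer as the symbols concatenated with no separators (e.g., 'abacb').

Bit 0: prefix='1' -> emit 'g', reset
Bit 1: prefix='1' -> emit 'g', reset
Bit 2: prefix='0' (no match yet)
Bit 3: prefix='00' -> emit 'e', reset
Bit 4: prefix='0' (no match yet)
Bit 5: prefix='01' -> emit 'm', reset
Bit 6: prefix='1' -> emit 'g', reset
Bit 7: prefix='0' (no match yet)
Bit 8: prefix='01' -> emit 'm', reset

Answer: ggemgm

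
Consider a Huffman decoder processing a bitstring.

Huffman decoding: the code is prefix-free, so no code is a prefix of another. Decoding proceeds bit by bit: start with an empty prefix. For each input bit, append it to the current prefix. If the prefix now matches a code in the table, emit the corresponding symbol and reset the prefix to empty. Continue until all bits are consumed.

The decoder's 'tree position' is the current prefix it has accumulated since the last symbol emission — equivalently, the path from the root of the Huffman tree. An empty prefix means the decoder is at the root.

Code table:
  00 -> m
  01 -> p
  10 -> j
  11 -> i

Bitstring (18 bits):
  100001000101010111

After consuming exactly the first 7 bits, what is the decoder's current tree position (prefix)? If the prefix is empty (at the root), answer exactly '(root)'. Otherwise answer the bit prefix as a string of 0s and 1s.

Bit 0: prefix='1' (no match yet)
Bit 1: prefix='10' -> emit 'j', reset
Bit 2: prefix='0' (no match yet)
Bit 3: prefix='00' -> emit 'm', reset
Bit 4: prefix='0' (no match yet)
Bit 5: prefix='01' -> emit 'p', reset
Bit 6: prefix='0' (no match yet)

Answer: 0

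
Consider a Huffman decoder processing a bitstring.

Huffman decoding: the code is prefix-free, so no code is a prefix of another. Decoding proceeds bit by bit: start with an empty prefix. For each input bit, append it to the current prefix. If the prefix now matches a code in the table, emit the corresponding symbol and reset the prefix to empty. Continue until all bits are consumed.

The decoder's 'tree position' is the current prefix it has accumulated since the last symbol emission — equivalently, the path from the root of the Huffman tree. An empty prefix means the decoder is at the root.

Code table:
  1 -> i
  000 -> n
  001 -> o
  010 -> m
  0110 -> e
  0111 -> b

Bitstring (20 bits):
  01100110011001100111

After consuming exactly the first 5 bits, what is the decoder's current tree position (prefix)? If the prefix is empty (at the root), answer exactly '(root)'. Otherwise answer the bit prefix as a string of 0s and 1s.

Bit 0: prefix='0' (no match yet)
Bit 1: prefix='01' (no match yet)
Bit 2: prefix='011' (no match yet)
Bit 3: prefix='0110' -> emit 'e', reset
Bit 4: prefix='0' (no match yet)

Answer: 0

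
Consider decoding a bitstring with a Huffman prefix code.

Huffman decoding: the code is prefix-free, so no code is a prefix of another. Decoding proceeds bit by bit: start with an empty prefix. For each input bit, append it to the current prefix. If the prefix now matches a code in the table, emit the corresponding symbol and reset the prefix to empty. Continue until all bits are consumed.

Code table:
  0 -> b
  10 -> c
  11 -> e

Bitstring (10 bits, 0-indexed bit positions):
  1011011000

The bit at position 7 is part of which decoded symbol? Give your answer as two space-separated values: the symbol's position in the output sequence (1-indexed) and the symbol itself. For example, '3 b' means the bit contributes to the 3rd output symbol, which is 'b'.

Answer: 5 b

Derivation:
Bit 0: prefix='1' (no match yet)
Bit 1: prefix='10' -> emit 'c', reset
Bit 2: prefix='1' (no match yet)
Bit 3: prefix='11' -> emit 'e', reset
Bit 4: prefix='0' -> emit 'b', reset
Bit 5: prefix='1' (no match yet)
Bit 6: prefix='11' -> emit 'e', reset
Bit 7: prefix='0' -> emit 'b', reset
Bit 8: prefix='0' -> emit 'b', reset
Bit 9: prefix='0' -> emit 'b', reset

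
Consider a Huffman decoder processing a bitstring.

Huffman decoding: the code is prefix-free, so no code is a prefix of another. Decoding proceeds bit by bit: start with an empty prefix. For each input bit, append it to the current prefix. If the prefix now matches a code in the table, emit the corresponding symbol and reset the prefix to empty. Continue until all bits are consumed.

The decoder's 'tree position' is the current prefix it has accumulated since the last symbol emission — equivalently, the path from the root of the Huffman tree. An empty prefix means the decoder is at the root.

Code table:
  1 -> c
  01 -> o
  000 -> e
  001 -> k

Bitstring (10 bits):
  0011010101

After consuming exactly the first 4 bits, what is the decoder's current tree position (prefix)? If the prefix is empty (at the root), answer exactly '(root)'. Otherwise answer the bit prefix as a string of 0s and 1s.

Bit 0: prefix='0' (no match yet)
Bit 1: prefix='00' (no match yet)
Bit 2: prefix='001' -> emit 'k', reset
Bit 3: prefix='1' -> emit 'c', reset

Answer: (root)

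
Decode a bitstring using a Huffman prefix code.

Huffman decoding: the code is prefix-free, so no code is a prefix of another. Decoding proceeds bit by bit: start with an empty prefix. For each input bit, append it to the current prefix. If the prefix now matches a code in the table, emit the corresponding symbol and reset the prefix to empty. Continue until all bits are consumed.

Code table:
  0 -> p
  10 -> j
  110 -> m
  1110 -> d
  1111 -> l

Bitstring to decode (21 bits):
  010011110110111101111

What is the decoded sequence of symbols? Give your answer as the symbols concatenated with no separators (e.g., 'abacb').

Answer: pjplpmlpl

Derivation:
Bit 0: prefix='0' -> emit 'p', reset
Bit 1: prefix='1' (no match yet)
Bit 2: prefix='10' -> emit 'j', reset
Bit 3: prefix='0' -> emit 'p', reset
Bit 4: prefix='1' (no match yet)
Bit 5: prefix='11' (no match yet)
Bit 6: prefix='111' (no match yet)
Bit 7: prefix='1111' -> emit 'l', reset
Bit 8: prefix='0' -> emit 'p', reset
Bit 9: prefix='1' (no match yet)
Bit 10: prefix='11' (no match yet)
Bit 11: prefix='110' -> emit 'm', reset
Bit 12: prefix='1' (no match yet)
Bit 13: prefix='11' (no match yet)
Bit 14: prefix='111' (no match yet)
Bit 15: prefix='1111' -> emit 'l', reset
Bit 16: prefix='0' -> emit 'p', reset
Bit 17: prefix='1' (no match yet)
Bit 18: prefix='11' (no match yet)
Bit 19: prefix='111' (no match yet)
Bit 20: prefix='1111' -> emit 'l', reset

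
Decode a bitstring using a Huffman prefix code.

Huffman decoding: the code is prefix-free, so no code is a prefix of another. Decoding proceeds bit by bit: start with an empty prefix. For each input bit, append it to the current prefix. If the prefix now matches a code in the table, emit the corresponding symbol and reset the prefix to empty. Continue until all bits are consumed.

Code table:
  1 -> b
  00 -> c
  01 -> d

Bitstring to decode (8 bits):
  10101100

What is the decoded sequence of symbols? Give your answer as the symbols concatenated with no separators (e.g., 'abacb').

Answer: bddbc

Derivation:
Bit 0: prefix='1' -> emit 'b', reset
Bit 1: prefix='0' (no match yet)
Bit 2: prefix='01' -> emit 'd', reset
Bit 3: prefix='0' (no match yet)
Bit 4: prefix='01' -> emit 'd', reset
Bit 5: prefix='1' -> emit 'b', reset
Bit 6: prefix='0' (no match yet)
Bit 7: prefix='00' -> emit 'c', reset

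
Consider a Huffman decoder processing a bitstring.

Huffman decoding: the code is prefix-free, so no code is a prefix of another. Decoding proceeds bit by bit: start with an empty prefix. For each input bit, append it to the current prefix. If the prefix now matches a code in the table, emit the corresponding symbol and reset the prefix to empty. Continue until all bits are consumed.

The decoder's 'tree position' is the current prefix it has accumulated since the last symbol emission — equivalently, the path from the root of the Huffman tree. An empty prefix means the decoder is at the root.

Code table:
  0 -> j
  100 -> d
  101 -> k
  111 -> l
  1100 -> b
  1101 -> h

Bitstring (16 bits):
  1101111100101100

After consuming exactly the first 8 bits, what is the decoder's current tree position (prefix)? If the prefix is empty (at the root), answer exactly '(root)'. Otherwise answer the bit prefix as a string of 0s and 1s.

Bit 0: prefix='1' (no match yet)
Bit 1: prefix='11' (no match yet)
Bit 2: prefix='110' (no match yet)
Bit 3: prefix='1101' -> emit 'h', reset
Bit 4: prefix='1' (no match yet)
Bit 5: prefix='11' (no match yet)
Bit 6: prefix='111' -> emit 'l', reset
Bit 7: prefix='1' (no match yet)

Answer: 1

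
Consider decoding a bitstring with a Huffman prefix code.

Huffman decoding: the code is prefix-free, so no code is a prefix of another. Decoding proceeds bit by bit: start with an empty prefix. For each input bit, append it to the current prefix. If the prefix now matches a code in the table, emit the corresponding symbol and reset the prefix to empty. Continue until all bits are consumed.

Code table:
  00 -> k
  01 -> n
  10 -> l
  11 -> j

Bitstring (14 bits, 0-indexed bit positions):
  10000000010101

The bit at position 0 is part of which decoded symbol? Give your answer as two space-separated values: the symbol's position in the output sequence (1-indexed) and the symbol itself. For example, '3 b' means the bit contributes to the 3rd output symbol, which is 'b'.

Bit 0: prefix='1' (no match yet)
Bit 1: prefix='10' -> emit 'l', reset
Bit 2: prefix='0' (no match yet)
Bit 3: prefix='00' -> emit 'k', reset
Bit 4: prefix='0' (no match yet)

Answer: 1 l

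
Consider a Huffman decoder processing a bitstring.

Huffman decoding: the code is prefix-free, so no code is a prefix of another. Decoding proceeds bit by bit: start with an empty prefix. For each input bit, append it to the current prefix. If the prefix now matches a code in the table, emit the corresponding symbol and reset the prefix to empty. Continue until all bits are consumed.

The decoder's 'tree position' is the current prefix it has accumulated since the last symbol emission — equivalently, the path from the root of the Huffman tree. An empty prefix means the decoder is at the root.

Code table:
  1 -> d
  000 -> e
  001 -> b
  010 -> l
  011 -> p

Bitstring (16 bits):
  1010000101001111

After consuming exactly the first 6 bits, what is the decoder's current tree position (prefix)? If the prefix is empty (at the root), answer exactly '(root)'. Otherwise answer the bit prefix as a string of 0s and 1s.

Bit 0: prefix='1' -> emit 'd', reset
Bit 1: prefix='0' (no match yet)
Bit 2: prefix='01' (no match yet)
Bit 3: prefix='010' -> emit 'l', reset
Bit 4: prefix='0' (no match yet)
Bit 5: prefix='00' (no match yet)

Answer: 00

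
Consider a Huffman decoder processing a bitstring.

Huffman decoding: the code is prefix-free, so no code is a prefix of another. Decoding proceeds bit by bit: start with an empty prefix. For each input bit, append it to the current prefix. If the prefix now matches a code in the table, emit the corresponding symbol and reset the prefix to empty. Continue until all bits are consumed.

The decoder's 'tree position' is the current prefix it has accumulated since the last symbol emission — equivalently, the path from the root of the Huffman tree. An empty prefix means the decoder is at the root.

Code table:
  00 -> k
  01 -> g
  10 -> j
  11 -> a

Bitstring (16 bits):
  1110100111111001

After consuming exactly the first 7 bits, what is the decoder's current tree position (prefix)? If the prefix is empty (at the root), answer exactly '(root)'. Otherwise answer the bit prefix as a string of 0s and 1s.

Answer: 0

Derivation:
Bit 0: prefix='1' (no match yet)
Bit 1: prefix='11' -> emit 'a', reset
Bit 2: prefix='1' (no match yet)
Bit 3: prefix='10' -> emit 'j', reset
Bit 4: prefix='1' (no match yet)
Bit 5: prefix='10' -> emit 'j', reset
Bit 6: prefix='0' (no match yet)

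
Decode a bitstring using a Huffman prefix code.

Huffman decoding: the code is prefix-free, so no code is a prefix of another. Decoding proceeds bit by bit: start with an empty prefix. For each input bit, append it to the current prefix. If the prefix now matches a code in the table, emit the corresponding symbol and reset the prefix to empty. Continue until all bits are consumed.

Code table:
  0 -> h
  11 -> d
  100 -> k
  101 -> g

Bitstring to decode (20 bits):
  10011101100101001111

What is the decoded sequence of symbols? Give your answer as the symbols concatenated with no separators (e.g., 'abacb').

Answer: kdgkghhdd

Derivation:
Bit 0: prefix='1' (no match yet)
Bit 1: prefix='10' (no match yet)
Bit 2: prefix='100' -> emit 'k', reset
Bit 3: prefix='1' (no match yet)
Bit 4: prefix='11' -> emit 'd', reset
Bit 5: prefix='1' (no match yet)
Bit 6: prefix='10' (no match yet)
Bit 7: prefix='101' -> emit 'g', reset
Bit 8: prefix='1' (no match yet)
Bit 9: prefix='10' (no match yet)
Bit 10: prefix='100' -> emit 'k', reset
Bit 11: prefix='1' (no match yet)
Bit 12: prefix='10' (no match yet)
Bit 13: prefix='101' -> emit 'g', reset
Bit 14: prefix='0' -> emit 'h', reset
Bit 15: prefix='0' -> emit 'h', reset
Bit 16: prefix='1' (no match yet)
Bit 17: prefix='11' -> emit 'd', reset
Bit 18: prefix='1' (no match yet)
Bit 19: prefix='11' -> emit 'd', reset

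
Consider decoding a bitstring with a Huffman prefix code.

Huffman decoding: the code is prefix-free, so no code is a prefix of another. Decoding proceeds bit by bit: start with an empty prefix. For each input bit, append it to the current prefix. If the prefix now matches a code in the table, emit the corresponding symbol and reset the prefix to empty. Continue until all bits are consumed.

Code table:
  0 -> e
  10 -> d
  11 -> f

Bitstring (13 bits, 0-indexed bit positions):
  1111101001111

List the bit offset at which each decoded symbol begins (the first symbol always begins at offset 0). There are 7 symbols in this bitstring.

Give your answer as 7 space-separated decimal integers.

Bit 0: prefix='1' (no match yet)
Bit 1: prefix='11' -> emit 'f', reset
Bit 2: prefix='1' (no match yet)
Bit 3: prefix='11' -> emit 'f', reset
Bit 4: prefix='1' (no match yet)
Bit 5: prefix='10' -> emit 'd', reset
Bit 6: prefix='1' (no match yet)
Bit 7: prefix='10' -> emit 'd', reset
Bit 8: prefix='0' -> emit 'e', reset
Bit 9: prefix='1' (no match yet)
Bit 10: prefix='11' -> emit 'f', reset
Bit 11: prefix='1' (no match yet)
Bit 12: prefix='11' -> emit 'f', reset

Answer: 0 2 4 6 8 9 11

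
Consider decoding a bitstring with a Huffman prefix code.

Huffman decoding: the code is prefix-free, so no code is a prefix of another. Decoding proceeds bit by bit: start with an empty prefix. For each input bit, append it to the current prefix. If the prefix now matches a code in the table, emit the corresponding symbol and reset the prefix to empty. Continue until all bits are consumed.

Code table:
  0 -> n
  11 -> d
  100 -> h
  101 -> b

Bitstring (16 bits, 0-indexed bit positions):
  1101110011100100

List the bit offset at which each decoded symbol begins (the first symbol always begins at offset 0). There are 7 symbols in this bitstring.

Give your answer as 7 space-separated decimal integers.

Bit 0: prefix='1' (no match yet)
Bit 1: prefix='11' -> emit 'd', reset
Bit 2: prefix='0' -> emit 'n', reset
Bit 3: prefix='1' (no match yet)
Bit 4: prefix='11' -> emit 'd', reset
Bit 5: prefix='1' (no match yet)
Bit 6: prefix='10' (no match yet)
Bit 7: prefix='100' -> emit 'h', reset
Bit 8: prefix='1' (no match yet)
Bit 9: prefix='11' -> emit 'd', reset
Bit 10: prefix='1' (no match yet)
Bit 11: prefix='10' (no match yet)
Bit 12: prefix='100' -> emit 'h', reset
Bit 13: prefix='1' (no match yet)
Bit 14: prefix='10' (no match yet)
Bit 15: prefix='100' -> emit 'h', reset

Answer: 0 2 3 5 8 10 13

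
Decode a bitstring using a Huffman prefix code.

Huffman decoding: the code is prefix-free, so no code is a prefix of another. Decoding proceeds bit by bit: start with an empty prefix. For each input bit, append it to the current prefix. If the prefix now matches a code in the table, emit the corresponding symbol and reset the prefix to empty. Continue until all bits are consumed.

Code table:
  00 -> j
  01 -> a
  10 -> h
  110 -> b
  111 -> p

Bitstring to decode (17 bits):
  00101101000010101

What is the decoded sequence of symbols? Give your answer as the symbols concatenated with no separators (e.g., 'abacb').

Answer: jhbhjaaa

Derivation:
Bit 0: prefix='0' (no match yet)
Bit 1: prefix='00' -> emit 'j', reset
Bit 2: prefix='1' (no match yet)
Bit 3: prefix='10' -> emit 'h', reset
Bit 4: prefix='1' (no match yet)
Bit 5: prefix='11' (no match yet)
Bit 6: prefix='110' -> emit 'b', reset
Bit 7: prefix='1' (no match yet)
Bit 8: prefix='10' -> emit 'h', reset
Bit 9: prefix='0' (no match yet)
Bit 10: prefix='00' -> emit 'j', reset
Bit 11: prefix='0' (no match yet)
Bit 12: prefix='01' -> emit 'a', reset
Bit 13: prefix='0' (no match yet)
Bit 14: prefix='01' -> emit 'a', reset
Bit 15: prefix='0' (no match yet)
Bit 16: prefix='01' -> emit 'a', reset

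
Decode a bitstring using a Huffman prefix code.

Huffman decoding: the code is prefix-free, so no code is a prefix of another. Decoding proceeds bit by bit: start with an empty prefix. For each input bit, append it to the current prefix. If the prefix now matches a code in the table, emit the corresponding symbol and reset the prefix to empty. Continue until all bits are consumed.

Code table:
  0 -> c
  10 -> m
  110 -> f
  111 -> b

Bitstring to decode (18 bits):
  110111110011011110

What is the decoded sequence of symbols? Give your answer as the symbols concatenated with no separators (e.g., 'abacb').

Answer: fbfcfbm

Derivation:
Bit 0: prefix='1' (no match yet)
Bit 1: prefix='11' (no match yet)
Bit 2: prefix='110' -> emit 'f', reset
Bit 3: prefix='1' (no match yet)
Bit 4: prefix='11' (no match yet)
Bit 5: prefix='111' -> emit 'b', reset
Bit 6: prefix='1' (no match yet)
Bit 7: prefix='11' (no match yet)
Bit 8: prefix='110' -> emit 'f', reset
Bit 9: prefix='0' -> emit 'c', reset
Bit 10: prefix='1' (no match yet)
Bit 11: prefix='11' (no match yet)
Bit 12: prefix='110' -> emit 'f', reset
Bit 13: prefix='1' (no match yet)
Bit 14: prefix='11' (no match yet)
Bit 15: prefix='111' -> emit 'b', reset
Bit 16: prefix='1' (no match yet)
Bit 17: prefix='10' -> emit 'm', reset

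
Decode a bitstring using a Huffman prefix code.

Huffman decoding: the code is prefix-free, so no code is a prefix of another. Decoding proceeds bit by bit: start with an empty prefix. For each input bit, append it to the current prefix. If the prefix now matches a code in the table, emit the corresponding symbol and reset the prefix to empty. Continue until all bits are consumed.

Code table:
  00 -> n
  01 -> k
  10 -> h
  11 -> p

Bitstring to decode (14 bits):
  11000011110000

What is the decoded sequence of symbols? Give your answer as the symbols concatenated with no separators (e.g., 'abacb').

Bit 0: prefix='1' (no match yet)
Bit 1: prefix='11' -> emit 'p', reset
Bit 2: prefix='0' (no match yet)
Bit 3: prefix='00' -> emit 'n', reset
Bit 4: prefix='0' (no match yet)
Bit 5: prefix='00' -> emit 'n', reset
Bit 6: prefix='1' (no match yet)
Bit 7: prefix='11' -> emit 'p', reset
Bit 8: prefix='1' (no match yet)
Bit 9: prefix='11' -> emit 'p', reset
Bit 10: prefix='0' (no match yet)
Bit 11: prefix='00' -> emit 'n', reset
Bit 12: prefix='0' (no match yet)
Bit 13: prefix='00' -> emit 'n', reset

Answer: pnnppnn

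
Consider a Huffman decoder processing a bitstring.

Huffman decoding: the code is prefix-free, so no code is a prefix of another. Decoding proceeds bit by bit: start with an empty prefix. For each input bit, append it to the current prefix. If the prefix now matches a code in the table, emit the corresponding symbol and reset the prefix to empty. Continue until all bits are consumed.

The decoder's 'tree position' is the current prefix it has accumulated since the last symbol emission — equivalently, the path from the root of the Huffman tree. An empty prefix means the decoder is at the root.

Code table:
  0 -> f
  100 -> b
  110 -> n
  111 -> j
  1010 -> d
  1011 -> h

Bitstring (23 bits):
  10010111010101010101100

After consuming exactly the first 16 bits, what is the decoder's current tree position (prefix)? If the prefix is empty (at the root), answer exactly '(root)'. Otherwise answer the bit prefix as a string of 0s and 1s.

Bit 0: prefix='1' (no match yet)
Bit 1: prefix='10' (no match yet)
Bit 2: prefix='100' -> emit 'b', reset
Bit 3: prefix='1' (no match yet)
Bit 4: prefix='10' (no match yet)
Bit 5: prefix='101' (no match yet)
Bit 6: prefix='1011' -> emit 'h', reset
Bit 7: prefix='1' (no match yet)
Bit 8: prefix='10' (no match yet)
Bit 9: prefix='101' (no match yet)
Bit 10: prefix='1010' -> emit 'd', reset
Bit 11: prefix='1' (no match yet)
Bit 12: prefix='10' (no match yet)
Bit 13: prefix='101' (no match yet)
Bit 14: prefix='1010' -> emit 'd', reset
Bit 15: prefix='1' (no match yet)

Answer: 1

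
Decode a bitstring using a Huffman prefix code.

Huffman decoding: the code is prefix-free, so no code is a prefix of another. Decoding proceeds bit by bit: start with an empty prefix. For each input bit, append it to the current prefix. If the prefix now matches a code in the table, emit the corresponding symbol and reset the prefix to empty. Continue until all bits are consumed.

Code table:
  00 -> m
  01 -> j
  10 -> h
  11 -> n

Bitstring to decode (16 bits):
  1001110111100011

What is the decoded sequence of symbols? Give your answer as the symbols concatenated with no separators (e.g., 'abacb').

Answer: hjnjnhmn

Derivation:
Bit 0: prefix='1' (no match yet)
Bit 1: prefix='10' -> emit 'h', reset
Bit 2: prefix='0' (no match yet)
Bit 3: prefix='01' -> emit 'j', reset
Bit 4: prefix='1' (no match yet)
Bit 5: prefix='11' -> emit 'n', reset
Bit 6: prefix='0' (no match yet)
Bit 7: prefix='01' -> emit 'j', reset
Bit 8: prefix='1' (no match yet)
Bit 9: prefix='11' -> emit 'n', reset
Bit 10: prefix='1' (no match yet)
Bit 11: prefix='10' -> emit 'h', reset
Bit 12: prefix='0' (no match yet)
Bit 13: prefix='00' -> emit 'm', reset
Bit 14: prefix='1' (no match yet)
Bit 15: prefix='11' -> emit 'n', reset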